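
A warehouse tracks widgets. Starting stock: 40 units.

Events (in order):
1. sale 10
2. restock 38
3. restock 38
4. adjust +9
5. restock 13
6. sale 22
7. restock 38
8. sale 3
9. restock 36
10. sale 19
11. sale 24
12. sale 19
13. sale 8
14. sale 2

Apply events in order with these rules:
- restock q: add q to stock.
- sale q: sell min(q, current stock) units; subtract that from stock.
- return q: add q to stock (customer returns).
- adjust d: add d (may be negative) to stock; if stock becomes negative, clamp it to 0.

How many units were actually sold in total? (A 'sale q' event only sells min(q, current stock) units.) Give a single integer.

Answer: 107

Derivation:
Processing events:
Start: stock = 40
  Event 1 (sale 10): sell min(10,40)=10. stock: 40 - 10 = 30. total_sold = 10
  Event 2 (restock 38): 30 + 38 = 68
  Event 3 (restock 38): 68 + 38 = 106
  Event 4 (adjust +9): 106 + 9 = 115
  Event 5 (restock 13): 115 + 13 = 128
  Event 6 (sale 22): sell min(22,128)=22. stock: 128 - 22 = 106. total_sold = 32
  Event 7 (restock 38): 106 + 38 = 144
  Event 8 (sale 3): sell min(3,144)=3. stock: 144 - 3 = 141. total_sold = 35
  Event 9 (restock 36): 141 + 36 = 177
  Event 10 (sale 19): sell min(19,177)=19. stock: 177 - 19 = 158. total_sold = 54
  Event 11 (sale 24): sell min(24,158)=24. stock: 158 - 24 = 134. total_sold = 78
  Event 12 (sale 19): sell min(19,134)=19. stock: 134 - 19 = 115. total_sold = 97
  Event 13 (sale 8): sell min(8,115)=8. stock: 115 - 8 = 107. total_sold = 105
  Event 14 (sale 2): sell min(2,107)=2. stock: 107 - 2 = 105. total_sold = 107
Final: stock = 105, total_sold = 107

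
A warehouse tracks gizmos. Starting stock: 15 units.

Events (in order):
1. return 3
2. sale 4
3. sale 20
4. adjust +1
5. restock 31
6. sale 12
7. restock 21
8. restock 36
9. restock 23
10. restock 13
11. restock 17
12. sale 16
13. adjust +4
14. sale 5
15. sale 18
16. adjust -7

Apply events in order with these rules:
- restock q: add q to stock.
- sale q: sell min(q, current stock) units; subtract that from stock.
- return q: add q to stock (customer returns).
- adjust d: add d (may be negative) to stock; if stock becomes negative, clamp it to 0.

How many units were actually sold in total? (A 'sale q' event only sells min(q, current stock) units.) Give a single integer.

Processing events:
Start: stock = 15
  Event 1 (return 3): 15 + 3 = 18
  Event 2 (sale 4): sell min(4,18)=4. stock: 18 - 4 = 14. total_sold = 4
  Event 3 (sale 20): sell min(20,14)=14. stock: 14 - 14 = 0. total_sold = 18
  Event 4 (adjust +1): 0 + 1 = 1
  Event 5 (restock 31): 1 + 31 = 32
  Event 6 (sale 12): sell min(12,32)=12. stock: 32 - 12 = 20. total_sold = 30
  Event 7 (restock 21): 20 + 21 = 41
  Event 8 (restock 36): 41 + 36 = 77
  Event 9 (restock 23): 77 + 23 = 100
  Event 10 (restock 13): 100 + 13 = 113
  Event 11 (restock 17): 113 + 17 = 130
  Event 12 (sale 16): sell min(16,130)=16. stock: 130 - 16 = 114. total_sold = 46
  Event 13 (adjust +4): 114 + 4 = 118
  Event 14 (sale 5): sell min(5,118)=5. stock: 118 - 5 = 113. total_sold = 51
  Event 15 (sale 18): sell min(18,113)=18. stock: 113 - 18 = 95. total_sold = 69
  Event 16 (adjust -7): 95 + -7 = 88
Final: stock = 88, total_sold = 69

Answer: 69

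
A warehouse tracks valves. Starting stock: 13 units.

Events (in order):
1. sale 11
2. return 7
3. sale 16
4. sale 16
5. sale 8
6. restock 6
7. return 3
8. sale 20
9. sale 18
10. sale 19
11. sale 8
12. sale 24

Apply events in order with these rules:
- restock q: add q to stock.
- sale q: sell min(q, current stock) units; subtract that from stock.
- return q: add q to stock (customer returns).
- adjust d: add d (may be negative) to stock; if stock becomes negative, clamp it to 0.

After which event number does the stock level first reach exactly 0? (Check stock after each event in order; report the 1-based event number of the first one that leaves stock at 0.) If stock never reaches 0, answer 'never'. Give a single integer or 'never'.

Processing events:
Start: stock = 13
  Event 1 (sale 11): sell min(11,13)=11. stock: 13 - 11 = 2. total_sold = 11
  Event 2 (return 7): 2 + 7 = 9
  Event 3 (sale 16): sell min(16,9)=9. stock: 9 - 9 = 0. total_sold = 20
  Event 4 (sale 16): sell min(16,0)=0. stock: 0 - 0 = 0. total_sold = 20
  Event 5 (sale 8): sell min(8,0)=0. stock: 0 - 0 = 0. total_sold = 20
  Event 6 (restock 6): 0 + 6 = 6
  Event 7 (return 3): 6 + 3 = 9
  Event 8 (sale 20): sell min(20,9)=9. stock: 9 - 9 = 0. total_sold = 29
  Event 9 (sale 18): sell min(18,0)=0. stock: 0 - 0 = 0. total_sold = 29
  Event 10 (sale 19): sell min(19,0)=0. stock: 0 - 0 = 0. total_sold = 29
  Event 11 (sale 8): sell min(8,0)=0. stock: 0 - 0 = 0. total_sold = 29
  Event 12 (sale 24): sell min(24,0)=0. stock: 0 - 0 = 0. total_sold = 29
Final: stock = 0, total_sold = 29

First zero at event 3.

Answer: 3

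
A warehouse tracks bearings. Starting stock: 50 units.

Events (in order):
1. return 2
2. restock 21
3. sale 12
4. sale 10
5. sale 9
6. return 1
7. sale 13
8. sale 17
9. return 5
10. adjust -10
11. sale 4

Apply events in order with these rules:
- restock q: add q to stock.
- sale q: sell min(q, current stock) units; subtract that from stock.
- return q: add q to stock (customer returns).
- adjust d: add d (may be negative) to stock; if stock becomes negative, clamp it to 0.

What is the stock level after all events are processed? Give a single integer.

Answer: 4

Derivation:
Processing events:
Start: stock = 50
  Event 1 (return 2): 50 + 2 = 52
  Event 2 (restock 21): 52 + 21 = 73
  Event 3 (sale 12): sell min(12,73)=12. stock: 73 - 12 = 61. total_sold = 12
  Event 4 (sale 10): sell min(10,61)=10. stock: 61 - 10 = 51. total_sold = 22
  Event 5 (sale 9): sell min(9,51)=9. stock: 51 - 9 = 42. total_sold = 31
  Event 6 (return 1): 42 + 1 = 43
  Event 7 (sale 13): sell min(13,43)=13. stock: 43 - 13 = 30. total_sold = 44
  Event 8 (sale 17): sell min(17,30)=17. stock: 30 - 17 = 13. total_sold = 61
  Event 9 (return 5): 13 + 5 = 18
  Event 10 (adjust -10): 18 + -10 = 8
  Event 11 (sale 4): sell min(4,8)=4. stock: 8 - 4 = 4. total_sold = 65
Final: stock = 4, total_sold = 65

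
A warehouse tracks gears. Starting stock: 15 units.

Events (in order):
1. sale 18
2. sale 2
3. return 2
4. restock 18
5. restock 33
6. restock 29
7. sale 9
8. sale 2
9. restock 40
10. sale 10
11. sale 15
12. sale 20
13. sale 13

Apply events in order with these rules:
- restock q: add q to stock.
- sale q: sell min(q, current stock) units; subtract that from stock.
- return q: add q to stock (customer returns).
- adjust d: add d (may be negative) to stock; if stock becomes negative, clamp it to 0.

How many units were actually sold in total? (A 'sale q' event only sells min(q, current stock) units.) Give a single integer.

Processing events:
Start: stock = 15
  Event 1 (sale 18): sell min(18,15)=15. stock: 15 - 15 = 0. total_sold = 15
  Event 2 (sale 2): sell min(2,0)=0. stock: 0 - 0 = 0. total_sold = 15
  Event 3 (return 2): 0 + 2 = 2
  Event 4 (restock 18): 2 + 18 = 20
  Event 5 (restock 33): 20 + 33 = 53
  Event 6 (restock 29): 53 + 29 = 82
  Event 7 (sale 9): sell min(9,82)=9. stock: 82 - 9 = 73. total_sold = 24
  Event 8 (sale 2): sell min(2,73)=2. stock: 73 - 2 = 71. total_sold = 26
  Event 9 (restock 40): 71 + 40 = 111
  Event 10 (sale 10): sell min(10,111)=10. stock: 111 - 10 = 101. total_sold = 36
  Event 11 (sale 15): sell min(15,101)=15. stock: 101 - 15 = 86. total_sold = 51
  Event 12 (sale 20): sell min(20,86)=20. stock: 86 - 20 = 66. total_sold = 71
  Event 13 (sale 13): sell min(13,66)=13. stock: 66 - 13 = 53. total_sold = 84
Final: stock = 53, total_sold = 84

Answer: 84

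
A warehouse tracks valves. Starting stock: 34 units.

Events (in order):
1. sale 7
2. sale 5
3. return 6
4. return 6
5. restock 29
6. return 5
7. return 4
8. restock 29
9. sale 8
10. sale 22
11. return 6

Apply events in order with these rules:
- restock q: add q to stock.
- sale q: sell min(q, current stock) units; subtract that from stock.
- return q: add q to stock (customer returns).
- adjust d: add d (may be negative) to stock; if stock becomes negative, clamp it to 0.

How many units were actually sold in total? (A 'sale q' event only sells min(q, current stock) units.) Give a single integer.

Processing events:
Start: stock = 34
  Event 1 (sale 7): sell min(7,34)=7. stock: 34 - 7 = 27. total_sold = 7
  Event 2 (sale 5): sell min(5,27)=5. stock: 27 - 5 = 22. total_sold = 12
  Event 3 (return 6): 22 + 6 = 28
  Event 4 (return 6): 28 + 6 = 34
  Event 5 (restock 29): 34 + 29 = 63
  Event 6 (return 5): 63 + 5 = 68
  Event 7 (return 4): 68 + 4 = 72
  Event 8 (restock 29): 72 + 29 = 101
  Event 9 (sale 8): sell min(8,101)=8. stock: 101 - 8 = 93. total_sold = 20
  Event 10 (sale 22): sell min(22,93)=22. stock: 93 - 22 = 71. total_sold = 42
  Event 11 (return 6): 71 + 6 = 77
Final: stock = 77, total_sold = 42

Answer: 42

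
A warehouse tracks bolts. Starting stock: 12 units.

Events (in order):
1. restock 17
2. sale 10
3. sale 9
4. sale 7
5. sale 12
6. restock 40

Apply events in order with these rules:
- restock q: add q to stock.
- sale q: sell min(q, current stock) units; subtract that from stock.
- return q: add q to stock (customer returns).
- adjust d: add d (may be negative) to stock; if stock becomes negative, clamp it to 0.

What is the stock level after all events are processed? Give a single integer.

Answer: 40

Derivation:
Processing events:
Start: stock = 12
  Event 1 (restock 17): 12 + 17 = 29
  Event 2 (sale 10): sell min(10,29)=10. stock: 29 - 10 = 19. total_sold = 10
  Event 3 (sale 9): sell min(9,19)=9. stock: 19 - 9 = 10. total_sold = 19
  Event 4 (sale 7): sell min(7,10)=7. stock: 10 - 7 = 3. total_sold = 26
  Event 5 (sale 12): sell min(12,3)=3. stock: 3 - 3 = 0. total_sold = 29
  Event 6 (restock 40): 0 + 40 = 40
Final: stock = 40, total_sold = 29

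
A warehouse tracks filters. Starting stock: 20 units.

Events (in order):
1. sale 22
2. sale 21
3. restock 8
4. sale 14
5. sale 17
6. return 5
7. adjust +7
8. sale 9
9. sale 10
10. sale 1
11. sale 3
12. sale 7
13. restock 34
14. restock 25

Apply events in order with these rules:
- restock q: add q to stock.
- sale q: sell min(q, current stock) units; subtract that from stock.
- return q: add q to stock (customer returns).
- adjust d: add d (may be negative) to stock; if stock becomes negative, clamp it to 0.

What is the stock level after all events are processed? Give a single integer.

Processing events:
Start: stock = 20
  Event 1 (sale 22): sell min(22,20)=20. stock: 20 - 20 = 0. total_sold = 20
  Event 2 (sale 21): sell min(21,0)=0. stock: 0 - 0 = 0. total_sold = 20
  Event 3 (restock 8): 0 + 8 = 8
  Event 4 (sale 14): sell min(14,8)=8. stock: 8 - 8 = 0. total_sold = 28
  Event 5 (sale 17): sell min(17,0)=0. stock: 0 - 0 = 0. total_sold = 28
  Event 6 (return 5): 0 + 5 = 5
  Event 7 (adjust +7): 5 + 7 = 12
  Event 8 (sale 9): sell min(9,12)=9. stock: 12 - 9 = 3. total_sold = 37
  Event 9 (sale 10): sell min(10,3)=3. stock: 3 - 3 = 0. total_sold = 40
  Event 10 (sale 1): sell min(1,0)=0. stock: 0 - 0 = 0. total_sold = 40
  Event 11 (sale 3): sell min(3,0)=0. stock: 0 - 0 = 0. total_sold = 40
  Event 12 (sale 7): sell min(7,0)=0. stock: 0 - 0 = 0. total_sold = 40
  Event 13 (restock 34): 0 + 34 = 34
  Event 14 (restock 25): 34 + 25 = 59
Final: stock = 59, total_sold = 40

Answer: 59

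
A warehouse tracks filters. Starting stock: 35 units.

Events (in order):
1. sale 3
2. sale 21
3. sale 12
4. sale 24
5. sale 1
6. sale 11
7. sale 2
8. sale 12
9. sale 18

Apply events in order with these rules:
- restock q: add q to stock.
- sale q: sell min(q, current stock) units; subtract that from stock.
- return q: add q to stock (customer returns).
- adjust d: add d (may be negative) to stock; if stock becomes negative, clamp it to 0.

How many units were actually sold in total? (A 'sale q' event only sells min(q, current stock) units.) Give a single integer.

Answer: 35

Derivation:
Processing events:
Start: stock = 35
  Event 1 (sale 3): sell min(3,35)=3. stock: 35 - 3 = 32. total_sold = 3
  Event 2 (sale 21): sell min(21,32)=21. stock: 32 - 21 = 11. total_sold = 24
  Event 3 (sale 12): sell min(12,11)=11. stock: 11 - 11 = 0. total_sold = 35
  Event 4 (sale 24): sell min(24,0)=0. stock: 0 - 0 = 0. total_sold = 35
  Event 5 (sale 1): sell min(1,0)=0. stock: 0 - 0 = 0. total_sold = 35
  Event 6 (sale 11): sell min(11,0)=0. stock: 0 - 0 = 0. total_sold = 35
  Event 7 (sale 2): sell min(2,0)=0. stock: 0 - 0 = 0. total_sold = 35
  Event 8 (sale 12): sell min(12,0)=0. stock: 0 - 0 = 0. total_sold = 35
  Event 9 (sale 18): sell min(18,0)=0. stock: 0 - 0 = 0. total_sold = 35
Final: stock = 0, total_sold = 35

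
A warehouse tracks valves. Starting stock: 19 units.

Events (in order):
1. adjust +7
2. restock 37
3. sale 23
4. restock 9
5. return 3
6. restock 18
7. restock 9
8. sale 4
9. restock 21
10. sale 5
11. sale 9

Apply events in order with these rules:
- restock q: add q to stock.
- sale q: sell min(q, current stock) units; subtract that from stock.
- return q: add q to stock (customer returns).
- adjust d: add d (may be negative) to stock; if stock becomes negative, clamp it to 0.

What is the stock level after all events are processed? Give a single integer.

Processing events:
Start: stock = 19
  Event 1 (adjust +7): 19 + 7 = 26
  Event 2 (restock 37): 26 + 37 = 63
  Event 3 (sale 23): sell min(23,63)=23. stock: 63 - 23 = 40. total_sold = 23
  Event 4 (restock 9): 40 + 9 = 49
  Event 5 (return 3): 49 + 3 = 52
  Event 6 (restock 18): 52 + 18 = 70
  Event 7 (restock 9): 70 + 9 = 79
  Event 8 (sale 4): sell min(4,79)=4. stock: 79 - 4 = 75. total_sold = 27
  Event 9 (restock 21): 75 + 21 = 96
  Event 10 (sale 5): sell min(5,96)=5. stock: 96 - 5 = 91. total_sold = 32
  Event 11 (sale 9): sell min(9,91)=9. stock: 91 - 9 = 82. total_sold = 41
Final: stock = 82, total_sold = 41

Answer: 82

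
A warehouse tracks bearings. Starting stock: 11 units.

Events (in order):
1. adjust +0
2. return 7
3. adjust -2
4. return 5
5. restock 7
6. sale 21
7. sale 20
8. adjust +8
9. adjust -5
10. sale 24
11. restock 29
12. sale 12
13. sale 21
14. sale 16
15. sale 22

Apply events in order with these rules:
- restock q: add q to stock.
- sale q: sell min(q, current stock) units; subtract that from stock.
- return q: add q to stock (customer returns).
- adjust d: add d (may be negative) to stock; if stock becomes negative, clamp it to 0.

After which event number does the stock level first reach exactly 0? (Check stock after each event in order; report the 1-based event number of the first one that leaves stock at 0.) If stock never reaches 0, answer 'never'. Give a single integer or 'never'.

Answer: 7

Derivation:
Processing events:
Start: stock = 11
  Event 1 (adjust +0): 11 + 0 = 11
  Event 2 (return 7): 11 + 7 = 18
  Event 3 (adjust -2): 18 + -2 = 16
  Event 4 (return 5): 16 + 5 = 21
  Event 5 (restock 7): 21 + 7 = 28
  Event 6 (sale 21): sell min(21,28)=21. stock: 28 - 21 = 7. total_sold = 21
  Event 7 (sale 20): sell min(20,7)=7. stock: 7 - 7 = 0. total_sold = 28
  Event 8 (adjust +8): 0 + 8 = 8
  Event 9 (adjust -5): 8 + -5 = 3
  Event 10 (sale 24): sell min(24,3)=3. stock: 3 - 3 = 0. total_sold = 31
  Event 11 (restock 29): 0 + 29 = 29
  Event 12 (sale 12): sell min(12,29)=12. stock: 29 - 12 = 17. total_sold = 43
  Event 13 (sale 21): sell min(21,17)=17. stock: 17 - 17 = 0. total_sold = 60
  Event 14 (sale 16): sell min(16,0)=0. stock: 0 - 0 = 0. total_sold = 60
  Event 15 (sale 22): sell min(22,0)=0. stock: 0 - 0 = 0. total_sold = 60
Final: stock = 0, total_sold = 60

First zero at event 7.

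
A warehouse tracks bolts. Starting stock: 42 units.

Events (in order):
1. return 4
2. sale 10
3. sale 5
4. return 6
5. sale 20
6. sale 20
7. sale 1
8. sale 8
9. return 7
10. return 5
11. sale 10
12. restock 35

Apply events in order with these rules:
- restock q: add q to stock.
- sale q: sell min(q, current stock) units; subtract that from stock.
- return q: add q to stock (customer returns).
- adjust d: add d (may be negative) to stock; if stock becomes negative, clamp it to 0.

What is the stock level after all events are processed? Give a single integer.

Processing events:
Start: stock = 42
  Event 1 (return 4): 42 + 4 = 46
  Event 2 (sale 10): sell min(10,46)=10. stock: 46 - 10 = 36. total_sold = 10
  Event 3 (sale 5): sell min(5,36)=5. stock: 36 - 5 = 31. total_sold = 15
  Event 4 (return 6): 31 + 6 = 37
  Event 5 (sale 20): sell min(20,37)=20. stock: 37 - 20 = 17. total_sold = 35
  Event 6 (sale 20): sell min(20,17)=17. stock: 17 - 17 = 0. total_sold = 52
  Event 7 (sale 1): sell min(1,0)=0. stock: 0 - 0 = 0. total_sold = 52
  Event 8 (sale 8): sell min(8,0)=0. stock: 0 - 0 = 0. total_sold = 52
  Event 9 (return 7): 0 + 7 = 7
  Event 10 (return 5): 7 + 5 = 12
  Event 11 (sale 10): sell min(10,12)=10. stock: 12 - 10 = 2. total_sold = 62
  Event 12 (restock 35): 2 + 35 = 37
Final: stock = 37, total_sold = 62

Answer: 37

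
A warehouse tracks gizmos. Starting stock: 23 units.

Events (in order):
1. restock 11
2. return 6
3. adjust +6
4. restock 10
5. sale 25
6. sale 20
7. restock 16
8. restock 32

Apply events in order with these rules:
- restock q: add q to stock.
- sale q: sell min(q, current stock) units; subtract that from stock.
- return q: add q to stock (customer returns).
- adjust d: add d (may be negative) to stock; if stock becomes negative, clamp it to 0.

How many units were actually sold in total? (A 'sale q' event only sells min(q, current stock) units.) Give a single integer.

Processing events:
Start: stock = 23
  Event 1 (restock 11): 23 + 11 = 34
  Event 2 (return 6): 34 + 6 = 40
  Event 3 (adjust +6): 40 + 6 = 46
  Event 4 (restock 10): 46 + 10 = 56
  Event 5 (sale 25): sell min(25,56)=25. stock: 56 - 25 = 31. total_sold = 25
  Event 6 (sale 20): sell min(20,31)=20. stock: 31 - 20 = 11. total_sold = 45
  Event 7 (restock 16): 11 + 16 = 27
  Event 8 (restock 32): 27 + 32 = 59
Final: stock = 59, total_sold = 45

Answer: 45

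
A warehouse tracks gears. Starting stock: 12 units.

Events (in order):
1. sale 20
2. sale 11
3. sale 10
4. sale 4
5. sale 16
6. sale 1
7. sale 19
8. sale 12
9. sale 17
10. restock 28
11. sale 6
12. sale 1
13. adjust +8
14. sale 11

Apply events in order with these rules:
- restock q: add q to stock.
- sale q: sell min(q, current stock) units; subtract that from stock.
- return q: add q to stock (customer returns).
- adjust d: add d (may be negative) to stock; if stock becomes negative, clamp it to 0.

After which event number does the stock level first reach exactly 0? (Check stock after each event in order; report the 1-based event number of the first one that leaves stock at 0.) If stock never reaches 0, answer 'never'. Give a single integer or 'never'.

Processing events:
Start: stock = 12
  Event 1 (sale 20): sell min(20,12)=12. stock: 12 - 12 = 0. total_sold = 12
  Event 2 (sale 11): sell min(11,0)=0. stock: 0 - 0 = 0. total_sold = 12
  Event 3 (sale 10): sell min(10,0)=0. stock: 0 - 0 = 0. total_sold = 12
  Event 4 (sale 4): sell min(4,0)=0. stock: 0 - 0 = 0. total_sold = 12
  Event 5 (sale 16): sell min(16,0)=0. stock: 0 - 0 = 0. total_sold = 12
  Event 6 (sale 1): sell min(1,0)=0. stock: 0 - 0 = 0. total_sold = 12
  Event 7 (sale 19): sell min(19,0)=0. stock: 0 - 0 = 0. total_sold = 12
  Event 8 (sale 12): sell min(12,0)=0. stock: 0 - 0 = 0. total_sold = 12
  Event 9 (sale 17): sell min(17,0)=0. stock: 0 - 0 = 0. total_sold = 12
  Event 10 (restock 28): 0 + 28 = 28
  Event 11 (sale 6): sell min(6,28)=6. stock: 28 - 6 = 22. total_sold = 18
  Event 12 (sale 1): sell min(1,22)=1. stock: 22 - 1 = 21. total_sold = 19
  Event 13 (adjust +8): 21 + 8 = 29
  Event 14 (sale 11): sell min(11,29)=11. stock: 29 - 11 = 18. total_sold = 30
Final: stock = 18, total_sold = 30

First zero at event 1.

Answer: 1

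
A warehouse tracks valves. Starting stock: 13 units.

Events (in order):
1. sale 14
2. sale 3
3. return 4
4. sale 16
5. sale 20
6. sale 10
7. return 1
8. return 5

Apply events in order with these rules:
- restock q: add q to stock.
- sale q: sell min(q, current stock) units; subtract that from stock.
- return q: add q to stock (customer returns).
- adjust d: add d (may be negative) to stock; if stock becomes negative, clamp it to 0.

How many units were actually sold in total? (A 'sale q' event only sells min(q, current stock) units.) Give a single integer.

Processing events:
Start: stock = 13
  Event 1 (sale 14): sell min(14,13)=13. stock: 13 - 13 = 0. total_sold = 13
  Event 2 (sale 3): sell min(3,0)=0. stock: 0 - 0 = 0. total_sold = 13
  Event 3 (return 4): 0 + 4 = 4
  Event 4 (sale 16): sell min(16,4)=4. stock: 4 - 4 = 0. total_sold = 17
  Event 5 (sale 20): sell min(20,0)=0. stock: 0 - 0 = 0. total_sold = 17
  Event 6 (sale 10): sell min(10,0)=0. stock: 0 - 0 = 0. total_sold = 17
  Event 7 (return 1): 0 + 1 = 1
  Event 8 (return 5): 1 + 5 = 6
Final: stock = 6, total_sold = 17

Answer: 17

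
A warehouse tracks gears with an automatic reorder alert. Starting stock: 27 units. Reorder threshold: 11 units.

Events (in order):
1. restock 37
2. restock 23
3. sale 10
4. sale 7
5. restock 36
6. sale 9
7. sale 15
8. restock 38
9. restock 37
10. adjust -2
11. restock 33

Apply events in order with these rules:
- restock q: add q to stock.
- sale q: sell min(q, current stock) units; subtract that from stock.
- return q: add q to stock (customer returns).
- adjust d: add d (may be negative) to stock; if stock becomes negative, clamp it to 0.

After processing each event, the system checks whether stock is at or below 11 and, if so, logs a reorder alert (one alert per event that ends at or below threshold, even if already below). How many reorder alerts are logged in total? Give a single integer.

Processing events:
Start: stock = 27
  Event 1 (restock 37): 27 + 37 = 64
  Event 2 (restock 23): 64 + 23 = 87
  Event 3 (sale 10): sell min(10,87)=10. stock: 87 - 10 = 77. total_sold = 10
  Event 4 (sale 7): sell min(7,77)=7. stock: 77 - 7 = 70. total_sold = 17
  Event 5 (restock 36): 70 + 36 = 106
  Event 6 (sale 9): sell min(9,106)=9. stock: 106 - 9 = 97. total_sold = 26
  Event 7 (sale 15): sell min(15,97)=15. stock: 97 - 15 = 82. total_sold = 41
  Event 8 (restock 38): 82 + 38 = 120
  Event 9 (restock 37): 120 + 37 = 157
  Event 10 (adjust -2): 157 + -2 = 155
  Event 11 (restock 33): 155 + 33 = 188
Final: stock = 188, total_sold = 41

Checking against threshold 11:
  After event 1: stock=64 > 11
  After event 2: stock=87 > 11
  After event 3: stock=77 > 11
  After event 4: stock=70 > 11
  After event 5: stock=106 > 11
  After event 6: stock=97 > 11
  After event 7: stock=82 > 11
  After event 8: stock=120 > 11
  After event 9: stock=157 > 11
  After event 10: stock=155 > 11
  After event 11: stock=188 > 11
Alert events: []. Count = 0

Answer: 0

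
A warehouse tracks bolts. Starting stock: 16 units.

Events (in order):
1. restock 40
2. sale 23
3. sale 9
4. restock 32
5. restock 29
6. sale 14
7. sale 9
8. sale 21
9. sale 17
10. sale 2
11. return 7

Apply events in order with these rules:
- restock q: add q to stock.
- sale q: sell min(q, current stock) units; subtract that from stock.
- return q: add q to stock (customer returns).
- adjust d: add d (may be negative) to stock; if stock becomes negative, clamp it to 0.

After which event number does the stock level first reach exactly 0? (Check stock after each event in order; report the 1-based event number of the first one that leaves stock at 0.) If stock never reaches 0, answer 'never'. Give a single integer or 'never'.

Processing events:
Start: stock = 16
  Event 1 (restock 40): 16 + 40 = 56
  Event 2 (sale 23): sell min(23,56)=23. stock: 56 - 23 = 33. total_sold = 23
  Event 3 (sale 9): sell min(9,33)=9. stock: 33 - 9 = 24. total_sold = 32
  Event 4 (restock 32): 24 + 32 = 56
  Event 5 (restock 29): 56 + 29 = 85
  Event 6 (sale 14): sell min(14,85)=14. stock: 85 - 14 = 71. total_sold = 46
  Event 7 (sale 9): sell min(9,71)=9. stock: 71 - 9 = 62. total_sold = 55
  Event 8 (sale 21): sell min(21,62)=21. stock: 62 - 21 = 41. total_sold = 76
  Event 9 (sale 17): sell min(17,41)=17. stock: 41 - 17 = 24. total_sold = 93
  Event 10 (sale 2): sell min(2,24)=2. stock: 24 - 2 = 22. total_sold = 95
  Event 11 (return 7): 22 + 7 = 29
Final: stock = 29, total_sold = 95

Stock never reaches 0.

Answer: never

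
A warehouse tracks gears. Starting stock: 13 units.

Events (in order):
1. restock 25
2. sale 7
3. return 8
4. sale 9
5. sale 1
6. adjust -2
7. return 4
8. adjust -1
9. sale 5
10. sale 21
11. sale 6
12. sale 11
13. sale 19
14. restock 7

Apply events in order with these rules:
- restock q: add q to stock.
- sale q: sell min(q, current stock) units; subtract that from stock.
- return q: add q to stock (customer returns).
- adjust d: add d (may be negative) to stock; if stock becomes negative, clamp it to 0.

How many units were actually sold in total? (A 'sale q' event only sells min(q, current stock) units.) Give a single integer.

Answer: 47

Derivation:
Processing events:
Start: stock = 13
  Event 1 (restock 25): 13 + 25 = 38
  Event 2 (sale 7): sell min(7,38)=7. stock: 38 - 7 = 31. total_sold = 7
  Event 3 (return 8): 31 + 8 = 39
  Event 4 (sale 9): sell min(9,39)=9. stock: 39 - 9 = 30. total_sold = 16
  Event 5 (sale 1): sell min(1,30)=1. stock: 30 - 1 = 29. total_sold = 17
  Event 6 (adjust -2): 29 + -2 = 27
  Event 7 (return 4): 27 + 4 = 31
  Event 8 (adjust -1): 31 + -1 = 30
  Event 9 (sale 5): sell min(5,30)=5. stock: 30 - 5 = 25. total_sold = 22
  Event 10 (sale 21): sell min(21,25)=21. stock: 25 - 21 = 4. total_sold = 43
  Event 11 (sale 6): sell min(6,4)=4. stock: 4 - 4 = 0. total_sold = 47
  Event 12 (sale 11): sell min(11,0)=0. stock: 0 - 0 = 0. total_sold = 47
  Event 13 (sale 19): sell min(19,0)=0. stock: 0 - 0 = 0. total_sold = 47
  Event 14 (restock 7): 0 + 7 = 7
Final: stock = 7, total_sold = 47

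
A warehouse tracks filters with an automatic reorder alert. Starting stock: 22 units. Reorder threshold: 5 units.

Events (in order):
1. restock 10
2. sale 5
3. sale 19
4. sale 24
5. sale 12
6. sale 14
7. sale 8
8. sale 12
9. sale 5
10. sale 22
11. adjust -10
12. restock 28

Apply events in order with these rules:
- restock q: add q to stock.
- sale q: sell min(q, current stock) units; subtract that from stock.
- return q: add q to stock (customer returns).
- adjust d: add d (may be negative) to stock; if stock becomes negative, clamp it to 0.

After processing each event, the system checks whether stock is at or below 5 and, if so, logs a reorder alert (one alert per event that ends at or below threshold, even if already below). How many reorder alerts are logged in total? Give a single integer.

Answer: 8

Derivation:
Processing events:
Start: stock = 22
  Event 1 (restock 10): 22 + 10 = 32
  Event 2 (sale 5): sell min(5,32)=5. stock: 32 - 5 = 27. total_sold = 5
  Event 3 (sale 19): sell min(19,27)=19. stock: 27 - 19 = 8. total_sold = 24
  Event 4 (sale 24): sell min(24,8)=8. stock: 8 - 8 = 0. total_sold = 32
  Event 5 (sale 12): sell min(12,0)=0. stock: 0 - 0 = 0. total_sold = 32
  Event 6 (sale 14): sell min(14,0)=0. stock: 0 - 0 = 0. total_sold = 32
  Event 7 (sale 8): sell min(8,0)=0. stock: 0 - 0 = 0. total_sold = 32
  Event 8 (sale 12): sell min(12,0)=0. stock: 0 - 0 = 0. total_sold = 32
  Event 9 (sale 5): sell min(5,0)=0. stock: 0 - 0 = 0. total_sold = 32
  Event 10 (sale 22): sell min(22,0)=0. stock: 0 - 0 = 0. total_sold = 32
  Event 11 (adjust -10): 0 + -10 = 0 (clamped to 0)
  Event 12 (restock 28): 0 + 28 = 28
Final: stock = 28, total_sold = 32

Checking against threshold 5:
  After event 1: stock=32 > 5
  After event 2: stock=27 > 5
  After event 3: stock=8 > 5
  After event 4: stock=0 <= 5 -> ALERT
  After event 5: stock=0 <= 5 -> ALERT
  After event 6: stock=0 <= 5 -> ALERT
  After event 7: stock=0 <= 5 -> ALERT
  After event 8: stock=0 <= 5 -> ALERT
  After event 9: stock=0 <= 5 -> ALERT
  After event 10: stock=0 <= 5 -> ALERT
  After event 11: stock=0 <= 5 -> ALERT
  After event 12: stock=28 > 5
Alert events: [4, 5, 6, 7, 8, 9, 10, 11]. Count = 8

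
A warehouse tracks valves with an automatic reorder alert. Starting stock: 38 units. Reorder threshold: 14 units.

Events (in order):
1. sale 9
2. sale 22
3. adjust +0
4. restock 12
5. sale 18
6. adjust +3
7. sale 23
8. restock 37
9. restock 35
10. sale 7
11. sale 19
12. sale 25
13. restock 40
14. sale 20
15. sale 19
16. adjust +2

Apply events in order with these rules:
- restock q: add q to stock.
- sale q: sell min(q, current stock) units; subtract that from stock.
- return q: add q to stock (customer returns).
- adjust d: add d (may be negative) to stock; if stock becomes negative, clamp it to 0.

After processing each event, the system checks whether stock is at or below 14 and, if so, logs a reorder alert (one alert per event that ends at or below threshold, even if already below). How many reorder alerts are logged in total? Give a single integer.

Processing events:
Start: stock = 38
  Event 1 (sale 9): sell min(9,38)=9. stock: 38 - 9 = 29. total_sold = 9
  Event 2 (sale 22): sell min(22,29)=22. stock: 29 - 22 = 7. total_sold = 31
  Event 3 (adjust +0): 7 + 0 = 7
  Event 4 (restock 12): 7 + 12 = 19
  Event 5 (sale 18): sell min(18,19)=18. stock: 19 - 18 = 1. total_sold = 49
  Event 6 (adjust +3): 1 + 3 = 4
  Event 7 (sale 23): sell min(23,4)=4. stock: 4 - 4 = 0. total_sold = 53
  Event 8 (restock 37): 0 + 37 = 37
  Event 9 (restock 35): 37 + 35 = 72
  Event 10 (sale 7): sell min(7,72)=7. stock: 72 - 7 = 65. total_sold = 60
  Event 11 (sale 19): sell min(19,65)=19. stock: 65 - 19 = 46. total_sold = 79
  Event 12 (sale 25): sell min(25,46)=25. stock: 46 - 25 = 21. total_sold = 104
  Event 13 (restock 40): 21 + 40 = 61
  Event 14 (sale 20): sell min(20,61)=20. stock: 61 - 20 = 41. total_sold = 124
  Event 15 (sale 19): sell min(19,41)=19. stock: 41 - 19 = 22. total_sold = 143
  Event 16 (adjust +2): 22 + 2 = 24
Final: stock = 24, total_sold = 143

Checking against threshold 14:
  After event 1: stock=29 > 14
  After event 2: stock=7 <= 14 -> ALERT
  After event 3: stock=7 <= 14 -> ALERT
  After event 4: stock=19 > 14
  After event 5: stock=1 <= 14 -> ALERT
  After event 6: stock=4 <= 14 -> ALERT
  After event 7: stock=0 <= 14 -> ALERT
  After event 8: stock=37 > 14
  After event 9: stock=72 > 14
  After event 10: stock=65 > 14
  After event 11: stock=46 > 14
  After event 12: stock=21 > 14
  After event 13: stock=61 > 14
  After event 14: stock=41 > 14
  After event 15: stock=22 > 14
  After event 16: stock=24 > 14
Alert events: [2, 3, 5, 6, 7]. Count = 5

Answer: 5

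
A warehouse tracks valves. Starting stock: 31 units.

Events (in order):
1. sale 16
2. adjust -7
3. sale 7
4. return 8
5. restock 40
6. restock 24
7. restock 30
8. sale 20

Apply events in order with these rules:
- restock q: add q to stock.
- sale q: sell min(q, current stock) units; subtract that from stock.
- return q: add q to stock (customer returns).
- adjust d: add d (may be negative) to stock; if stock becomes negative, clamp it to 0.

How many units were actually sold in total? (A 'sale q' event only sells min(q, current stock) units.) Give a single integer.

Answer: 43

Derivation:
Processing events:
Start: stock = 31
  Event 1 (sale 16): sell min(16,31)=16. stock: 31 - 16 = 15. total_sold = 16
  Event 2 (adjust -7): 15 + -7 = 8
  Event 3 (sale 7): sell min(7,8)=7. stock: 8 - 7 = 1. total_sold = 23
  Event 4 (return 8): 1 + 8 = 9
  Event 5 (restock 40): 9 + 40 = 49
  Event 6 (restock 24): 49 + 24 = 73
  Event 7 (restock 30): 73 + 30 = 103
  Event 8 (sale 20): sell min(20,103)=20. stock: 103 - 20 = 83. total_sold = 43
Final: stock = 83, total_sold = 43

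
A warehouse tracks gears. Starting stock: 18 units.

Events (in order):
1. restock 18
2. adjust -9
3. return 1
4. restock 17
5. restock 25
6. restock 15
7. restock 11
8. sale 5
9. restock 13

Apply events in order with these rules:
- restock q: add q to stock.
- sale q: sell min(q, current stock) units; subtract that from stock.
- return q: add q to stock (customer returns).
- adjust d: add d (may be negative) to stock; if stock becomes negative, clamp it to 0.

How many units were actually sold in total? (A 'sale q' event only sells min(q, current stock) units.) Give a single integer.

Answer: 5

Derivation:
Processing events:
Start: stock = 18
  Event 1 (restock 18): 18 + 18 = 36
  Event 2 (adjust -9): 36 + -9 = 27
  Event 3 (return 1): 27 + 1 = 28
  Event 4 (restock 17): 28 + 17 = 45
  Event 5 (restock 25): 45 + 25 = 70
  Event 6 (restock 15): 70 + 15 = 85
  Event 7 (restock 11): 85 + 11 = 96
  Event 8 (sale 5): sell min(5,96)=5. stock: 96 - 5 = 91. total_sold = 5
  Event 9 (restock 13): 91 + 13 = 104
Final: stock = 104, total_sold = 5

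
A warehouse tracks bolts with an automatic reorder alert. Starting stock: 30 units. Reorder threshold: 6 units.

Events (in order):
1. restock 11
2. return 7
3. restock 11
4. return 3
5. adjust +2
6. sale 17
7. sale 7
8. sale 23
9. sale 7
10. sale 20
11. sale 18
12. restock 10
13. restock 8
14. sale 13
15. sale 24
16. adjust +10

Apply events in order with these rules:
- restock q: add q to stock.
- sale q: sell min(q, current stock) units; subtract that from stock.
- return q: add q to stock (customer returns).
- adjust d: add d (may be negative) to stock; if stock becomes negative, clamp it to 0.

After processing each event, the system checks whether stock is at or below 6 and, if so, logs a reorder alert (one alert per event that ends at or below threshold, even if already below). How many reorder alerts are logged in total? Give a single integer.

Answer: 4

Derivation:
Processing events:
Start: stock = 30
  Event 1 (restock 11): 30 + 11 = 41
  Event 2 (return 7): 41 + 7 = 48
  Event 3 (restock 11): 48 + 11 = 59
  Event 4 (return 3): 59 + 3 = 62
  Event 5 (adjust +2): 62 + 2 = 64
  Event 6 (sale 17): sell min(17,64)=17. stock: 64 - 17 = 47. total_sold = 17
  Event 7 (sale 7): sell min(7,47)=7. stock: 47 - 7 = 40. total_sold = 24
  Event 8 (sale 23): sell min(23,40)=23. stock: 40 - 23 = 17. total_sold = 47
  Event 9 (sale 7): sell min(7,17)=7. stock: 17 - 7 = 10. total_sold = 54
  Event 10 (sale 20): sell min(20,10)=10. stock: 10 - 10 = 0. total_sold = 64
  Event 11 (sale 18): sell min(18,0)=0. stock: 0 - 0 = 0. total_sold = 64
  Event 12 (restock 10): 0 + 10 = 10
  Event 13 (restock 8): 10 + 8 = 18
  Event 14 (sale 13): sell min(13,18)=13. stock: 18 - 13 = 5. total_sold = 77
  Event 15 (sale 24): sell min(24,5)=5. stock: 5 - 5 = 0. total_sold = 82
  Event 16 (adjust +10): 0 + 10 = 10
Final: stock = 10, total_sold = 82

Checking against threshold 6:
  After event 1: stock=41 > 6
  After event 2: stock=48 > 6
  After event 3: stock=59 > 6
  After event 4: stock=62 > 6
  After event 5: stock=64 > 6
  After event 6: stock=47 > 6
  After event 7: stock=40 > 6
  After event 8: stock=17 > 6
  After event 9: stock=10 > 6
  After event 10: stock=0 <= 6 -> ALERT
  After event 11: stock=0 <= 6 -> ALERT
  After event 12: stock=10 > 6
  After event 13: stock=18 > 6
  After event 14: stock=5 <= 6 -> ALERT
  After event 15: stock=0 <= 6 -> ALERT
  After event 16: stock=10 > 6
Alert events: [10, 11, 14, 15]. Count = 4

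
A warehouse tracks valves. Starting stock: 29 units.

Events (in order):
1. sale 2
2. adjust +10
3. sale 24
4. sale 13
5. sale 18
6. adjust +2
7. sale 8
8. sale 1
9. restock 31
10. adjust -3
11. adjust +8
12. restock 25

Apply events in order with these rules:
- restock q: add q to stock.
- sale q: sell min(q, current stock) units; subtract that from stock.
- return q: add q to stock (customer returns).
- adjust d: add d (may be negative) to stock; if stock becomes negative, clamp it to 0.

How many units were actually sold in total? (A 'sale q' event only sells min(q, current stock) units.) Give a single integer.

Answer: 41

Derivation:
Processing events:
Start: stock = 29
  Event 1 (sale 2): sell min(2,29)=2. stock: 29 - 2 = 27. total_sold = 2
  Event 2 (adjust +10): 27 + 10 = 37
  Event 3 (sale 24): sell min(24,37)=24. stock: 37 - 24 = 13. total_sold = 26
  Event 4 (sale 13): sell min(13,13)=13. stock: 13 - 13 = 0. total_sold = 39
  Event 5 (sale 18): sell min(18,0)=0. stock: 0 - 0 = 0. total_sold = 39
  Event 6 (adjust +2): 0 + 2 = 2
  Event 7 (sale 8): sell min(8,2)=2. stock: 2 - 2 = 0. total_sold = 41
  Event 8 (sale 1): sell min(1,0)=0. stock: 0 - 0 = 0. total_sold = 41
  Event 9 (restock 31): 0 + 31 = 31
  Event 10 (adjust -3): 31 + -3 = 28
  Event 11 (adjust +8): 28 + 8 = 36
  Event 12 (restock 25): 36 + 25 = 61
Final: stock = 61, total_sold = 41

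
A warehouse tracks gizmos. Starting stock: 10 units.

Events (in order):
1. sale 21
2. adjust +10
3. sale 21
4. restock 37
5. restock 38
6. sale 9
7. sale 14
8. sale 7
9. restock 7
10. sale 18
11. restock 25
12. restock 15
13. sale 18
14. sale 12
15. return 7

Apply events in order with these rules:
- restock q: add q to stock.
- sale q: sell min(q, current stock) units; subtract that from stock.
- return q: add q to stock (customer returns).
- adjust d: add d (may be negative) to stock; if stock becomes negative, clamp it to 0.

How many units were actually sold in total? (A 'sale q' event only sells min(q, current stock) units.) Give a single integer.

Answer: 98

Derivation:
Processing events:
Start: stock = 10
  Event 1 (sale 21): sell min(21,10)=10. stock: 10 - 10 = 0. total_sold = 10
  Event 2 (adjust +10): 0 + 10 = 10
  Event 3 (sale 21): sell min(21,10)=10. stock: 10 - 10 = 0. total_sold = 20
  Event 4 (restock 37): 0 + 37 = 37
  Event 5 (restock 38): 37 + 38 = 75
  Event 6 (sale 9): sell min(9,75)=9. stock: 75 - 9 = 66. total_sold = 29
  Event 7 (sale 14): sell min(14,66)=14. stock: 66 - 14 = 52. total_sold = 43
  Event 8 (sale 7): sell min(7,52)=7. stock: 52 - 7 = 45. total_sold = 50
  Event 9 (restock 7): 45 + 7 = 52
  Event 10 (sale 18): sell min(18,52)=18. stock: 52 - 18 = 34. total_sold = 68
  Event 11 (restock 25): 34 + 25 = 59
  Event 12 (restock 15): 59 + 15 = 74
  Event 13 (sale 18): sell min(18,74)=18. stock: 74 - 18 = 56. total_sold = 86
  Event 14 (sale 12): sell min(12,56)=12. stock: 56 - 12 = 44. total_sold = 98
  Event 15 (return 7): 44 + 7 = 51
Final: stock = 51, total_sold = 98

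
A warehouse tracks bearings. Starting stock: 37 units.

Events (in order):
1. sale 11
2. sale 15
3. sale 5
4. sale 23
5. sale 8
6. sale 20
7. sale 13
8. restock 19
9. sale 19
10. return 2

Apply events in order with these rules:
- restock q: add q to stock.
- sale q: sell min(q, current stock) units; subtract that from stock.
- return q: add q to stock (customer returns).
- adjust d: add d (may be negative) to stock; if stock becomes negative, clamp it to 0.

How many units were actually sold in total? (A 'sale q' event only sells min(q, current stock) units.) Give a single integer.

Answer: 56

Derivation:
Processing events:
Start: stock = 37
  Event 1 (sale 11): sell min(11,37)=11. stock: 37 - 11 = 26. total_sold = 11
  Event 2 (sale 15): sell min(15,26)=15. stock: 26 - 15 = 11. total_sold = 26
  Event 3 (sale 5): sell min(5,11)=5. stock: 11 - 5 = 6. total_sold = 31
  Event 4 (sale 23): sell min(23,6)=6. stock: 6 - 6 = 0. total_sold = 37
  Event 5 (sale 8): sell min(8,0)=0. stock: 0 - 0 = 0. total_sold = 37
  Event 6 (sale 20): sell min(20,0)=0. stock: 0 - 0 = 0. total_sold = 37
  Event 7 (sale 13): sell min(13,0)=0. stock: 0 - 0 = 0. total_sold = 37
  Event 8 (restock 19): 0 + 19 = 19
  Event 9 (sale 19): sell min(19,19)=19. stock: 19 - 19 = 0. total_sold = 56
  Event 10 (return 2): 0 + 2 = 2
Final: stock = 2, total_sold = 56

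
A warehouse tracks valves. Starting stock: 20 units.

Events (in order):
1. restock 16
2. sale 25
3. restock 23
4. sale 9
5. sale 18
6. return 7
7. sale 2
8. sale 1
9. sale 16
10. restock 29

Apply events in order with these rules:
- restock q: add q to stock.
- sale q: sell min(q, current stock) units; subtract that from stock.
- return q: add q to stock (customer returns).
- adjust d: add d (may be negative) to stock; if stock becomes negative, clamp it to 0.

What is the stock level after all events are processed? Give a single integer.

Processing events:
Start: stock = 20
  Event 1 (restock 16): 20 + 16 = 36
  Event 2 (sale 25): sell min(25,36)=25. stock: 36 - 25 = 11. total_sold = 25
  Event 3 (restock 23): 11 + 23 = 34
  Event 4 (sale 9): sell min(9,34)=9. stock: 34 - 9 = 25. total_sold = 34
  Event 5 (sale 18): sell min(18,25)=18. stock: 25 - 18 = 7. total_sold = 52
  Event 6 (return 7): 7 + 7 = 14
  Event 7 (sale 2): sell min(2,14)=2. stock: 14 - 2 = 12. total_sold = 54
  Event 8 (sale 1): sell min(1,12)=1. stock: 12 - 1 = 11. total_sold = 55
  Event 9 (sale 16): sell min(16,11)=11. stock: 11 - 11 = 0. total_sold = 66
  Event 10 (restock 29): 0 + 29 = 29
Final: stock = 29, total_sold = 66

Answer: 29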